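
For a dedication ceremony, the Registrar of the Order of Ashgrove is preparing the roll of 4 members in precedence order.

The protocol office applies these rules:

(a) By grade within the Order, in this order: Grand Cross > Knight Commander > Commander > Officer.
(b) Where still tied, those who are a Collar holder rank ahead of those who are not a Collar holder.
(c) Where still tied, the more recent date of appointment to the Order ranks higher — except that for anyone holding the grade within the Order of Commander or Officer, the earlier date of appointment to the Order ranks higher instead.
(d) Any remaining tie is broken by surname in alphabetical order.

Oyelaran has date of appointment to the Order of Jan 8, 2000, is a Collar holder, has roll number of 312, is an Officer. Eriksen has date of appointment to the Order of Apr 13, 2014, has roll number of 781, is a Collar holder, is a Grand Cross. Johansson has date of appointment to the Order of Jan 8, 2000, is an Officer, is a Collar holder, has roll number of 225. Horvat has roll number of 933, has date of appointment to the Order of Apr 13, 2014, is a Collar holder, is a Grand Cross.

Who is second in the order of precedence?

Horvat

By grade within the Order: Eriksen and Horvat (Grand Cross); then Johansson and Oyelaran (Officer).
Eriksen and Horvat are each a Collar holder, so the next rule applies.
Eriksen and Horvat both have date of appointment to the Order Apr 13, 2014, so the next rule applies.
Among Eriksen and Horvat, alphabetically by surname: Eriksen before Horvat.
Johansson and Oyelaran are each a Collar holder, so the next rule applies.
Johansson and Oyelaran both have date of appointment to the Order Jan 8, 2000, so the next rule applies.
Among Johansson and Oyelaran, alphabetically by surname: Johansson before Oyelaran.
Order: Eriksen, Horvat, Johansson, Oyelaran.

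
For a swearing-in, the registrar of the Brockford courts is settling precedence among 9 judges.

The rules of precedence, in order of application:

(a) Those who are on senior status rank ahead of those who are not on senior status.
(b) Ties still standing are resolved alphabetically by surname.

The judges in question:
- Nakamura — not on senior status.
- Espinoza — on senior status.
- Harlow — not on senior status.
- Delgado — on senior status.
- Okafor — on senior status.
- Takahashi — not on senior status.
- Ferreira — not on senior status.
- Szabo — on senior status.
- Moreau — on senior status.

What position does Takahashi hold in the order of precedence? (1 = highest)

9

By the first rule: Delgado, Espinoza, Moreau, Okafor and Szabo (each on senior status); then Ferreira, Harlow, Nakamura and Takahashi (each not on senior status).
Among Delgado, Espinoza, Moreau, Okafor and Szabo, alphabetically by surname: Delgado before Espinoza before Moreau before Okafor before Szabo.
Among Ferreira, Harlow, Nakamura and Takahashi, alphabetically by surname: Ferreira before Harlow before Nakamura before Takahashi.
Order: Delgado, Espinoza, Moreau, Okafor, Szabo, Ferreira, Harlow, Nakamura, Takahashi. So position 9.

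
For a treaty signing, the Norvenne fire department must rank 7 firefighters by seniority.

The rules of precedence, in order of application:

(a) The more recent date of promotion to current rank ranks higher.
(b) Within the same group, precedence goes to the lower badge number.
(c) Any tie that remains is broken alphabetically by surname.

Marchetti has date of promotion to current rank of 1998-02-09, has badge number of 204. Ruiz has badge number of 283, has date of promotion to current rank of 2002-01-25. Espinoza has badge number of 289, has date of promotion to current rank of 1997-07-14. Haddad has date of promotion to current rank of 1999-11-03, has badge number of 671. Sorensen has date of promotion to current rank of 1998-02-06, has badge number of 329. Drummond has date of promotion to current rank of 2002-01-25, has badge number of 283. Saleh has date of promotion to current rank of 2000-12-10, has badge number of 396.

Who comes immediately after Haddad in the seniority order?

Marchetti

By date of promotion to current rank (later first): Drummond and Ruiz (both 2002-01-25); then Saleh (2000-12-10); then Haddad (1999-11-03); then Marchetti (1998-02-09); then Sorensen (1998-02-06); then Espinoza (1997-07-14).
Drummond and Ruiz both have badge number 283, so the next rule applies.
Among Drummond and Ruiz, alphabetically by surname: Drummond before Ruiz.
Order: Drummond, Ruiz, Saleh, Haddad, Marchetti, Sorensen, Espinoza.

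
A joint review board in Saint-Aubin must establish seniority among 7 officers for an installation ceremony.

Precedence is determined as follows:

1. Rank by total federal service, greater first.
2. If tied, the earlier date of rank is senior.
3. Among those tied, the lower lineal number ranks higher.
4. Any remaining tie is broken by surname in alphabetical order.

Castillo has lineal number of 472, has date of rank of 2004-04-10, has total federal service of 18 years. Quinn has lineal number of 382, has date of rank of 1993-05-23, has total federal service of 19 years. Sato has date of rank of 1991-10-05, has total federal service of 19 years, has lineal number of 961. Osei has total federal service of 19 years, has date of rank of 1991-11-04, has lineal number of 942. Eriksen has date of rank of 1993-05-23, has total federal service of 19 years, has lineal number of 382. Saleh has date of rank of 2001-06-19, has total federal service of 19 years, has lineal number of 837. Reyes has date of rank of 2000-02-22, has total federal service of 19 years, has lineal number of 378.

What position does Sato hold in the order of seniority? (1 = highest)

1

By total federal service (higher first): Sato, Osei, Eriksen, Quinn, Reyes and Saleh (each 19 years); then Castillo (18 years).
Among Sato, Osei, Eriksen, Quinn, Reyes and Saleh, by date of rank (earlier first): Sato (1991-10-05) before Osei (1991-11-04) before Eriksen and Quinn (1993-05-23) before Reyes (2000-02-22) before Saleh (2001-06-19).
Eriksen and Quinn both have lineal number 382, so the next rule applies.
Among Eriksen and Quinn, alphabetically by surname: Eriksen before Quinn.
Order: Sato, Osei, Eriksen, Quinn, Reyes, Saleh, Castillo. So position 1.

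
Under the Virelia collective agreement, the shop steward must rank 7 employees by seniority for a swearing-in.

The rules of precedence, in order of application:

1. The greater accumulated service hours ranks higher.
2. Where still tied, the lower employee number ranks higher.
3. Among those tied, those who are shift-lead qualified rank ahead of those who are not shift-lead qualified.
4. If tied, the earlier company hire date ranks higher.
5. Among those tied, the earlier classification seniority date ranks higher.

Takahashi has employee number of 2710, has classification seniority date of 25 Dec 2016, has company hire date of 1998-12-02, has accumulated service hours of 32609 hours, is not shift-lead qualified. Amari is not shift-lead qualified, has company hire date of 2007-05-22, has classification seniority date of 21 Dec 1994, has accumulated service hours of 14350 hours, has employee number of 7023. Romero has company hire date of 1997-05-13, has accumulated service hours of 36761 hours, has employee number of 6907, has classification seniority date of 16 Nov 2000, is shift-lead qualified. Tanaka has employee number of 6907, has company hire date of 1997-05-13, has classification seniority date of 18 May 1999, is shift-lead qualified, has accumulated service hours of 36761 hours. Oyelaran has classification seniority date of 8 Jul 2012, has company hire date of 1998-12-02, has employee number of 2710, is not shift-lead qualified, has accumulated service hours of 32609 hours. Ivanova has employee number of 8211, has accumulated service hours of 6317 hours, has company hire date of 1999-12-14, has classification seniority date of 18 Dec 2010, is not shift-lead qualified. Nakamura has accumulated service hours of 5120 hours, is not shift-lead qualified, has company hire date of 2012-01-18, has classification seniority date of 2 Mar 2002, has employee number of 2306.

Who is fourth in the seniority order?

Takahashi

By accumulated service hours (higher first): Tanaka and Romero (both 36761 hours); then Oyelaran and Takahashi (both 32609 hours); then Amari (14350 hours); then Ivanova (6317 hours); then Nakamura (5120 hours).
Tanaka and Romero both have employee number 6907, so the next rule applies.
Tanaka and Romero are each shift-lead qualified, so the next rule applies.
Tanaka and Romero both have company hire date 1997-05-13, so the next rule applies.
Among Tanaka and Romero, by classification seniority date (earlier first): Tanaka (18 May 1999) before Romero (16 Nov 2000).
Oyelaran and Takahashi both have employee number 2710, so the next rule applies.
Oyelaran and Takahashi are each not shift-lead qualified, so the next rule applies.
Oyelaran and Takahashi both have company hire date 1998-12-02, so the next rule applies.
Among Oyelaran and Takahashi, by classification seniority date (earlier first): Oyelaran (8 Jul 2012) before Takahashi (25 Dec 2016).
Order: Tanaka, Romero, Oyelaran, Takahashi, Amari, Ivanova, Nakamura.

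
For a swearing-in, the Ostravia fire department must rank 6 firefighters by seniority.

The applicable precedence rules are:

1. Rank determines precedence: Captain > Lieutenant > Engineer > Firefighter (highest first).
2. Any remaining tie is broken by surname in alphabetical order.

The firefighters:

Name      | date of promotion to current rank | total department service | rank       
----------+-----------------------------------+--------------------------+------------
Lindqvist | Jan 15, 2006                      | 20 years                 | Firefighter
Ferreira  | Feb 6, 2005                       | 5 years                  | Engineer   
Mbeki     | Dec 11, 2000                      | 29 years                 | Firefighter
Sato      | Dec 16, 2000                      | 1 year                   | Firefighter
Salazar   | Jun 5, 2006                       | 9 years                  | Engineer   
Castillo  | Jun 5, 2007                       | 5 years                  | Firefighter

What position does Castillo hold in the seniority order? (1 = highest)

By rank: Ferreira and Salazar (Engineer); then Castillo, Lindqvist, Mbeki and Sato (Firefighter).
Among Ferreira and Salazar, alphabetically by surname: Ferreira before Salazar.
Among Castillo, Lindqvist, Mbeki and Sato, alphabetically by surname: Castillo before Lindqvist before Mbeki before Sato.
Order: Ferreira, Salazar, Castillo, Lindqvist, Mbeki, Sato. So position 3.

3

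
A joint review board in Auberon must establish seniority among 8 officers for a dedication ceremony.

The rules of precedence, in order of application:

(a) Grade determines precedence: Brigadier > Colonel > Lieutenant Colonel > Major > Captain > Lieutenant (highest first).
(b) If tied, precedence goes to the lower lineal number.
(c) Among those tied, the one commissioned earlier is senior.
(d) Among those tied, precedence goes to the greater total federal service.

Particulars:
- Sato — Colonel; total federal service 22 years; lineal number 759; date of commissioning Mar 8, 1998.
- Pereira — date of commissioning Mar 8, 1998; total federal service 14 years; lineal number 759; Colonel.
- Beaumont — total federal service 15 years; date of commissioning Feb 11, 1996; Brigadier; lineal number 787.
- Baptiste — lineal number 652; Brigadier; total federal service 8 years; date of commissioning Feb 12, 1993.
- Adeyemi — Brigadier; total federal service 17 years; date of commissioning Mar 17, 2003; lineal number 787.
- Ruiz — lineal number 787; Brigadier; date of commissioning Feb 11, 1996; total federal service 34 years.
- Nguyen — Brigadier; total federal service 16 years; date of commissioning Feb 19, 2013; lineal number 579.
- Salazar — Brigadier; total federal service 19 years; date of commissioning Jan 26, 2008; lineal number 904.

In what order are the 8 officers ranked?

By grade: Nguyen, Baptiste, Ruiz, Beaumont, Adeyemi and Salazar (Brigadier); then Sato and Pereira (Colonel).
Among Nguyen, Baptiste, Ruiz, Beaumont, Adeyemi and Salazar, by lineal number (lower first): Nguyen (579) before Baptiste (652) before Ruiz, Beaumont and Adeyemi (787) before Salazar (904).
Among Ruiz, Beaumont and Adeyemi, by date of commissioning (earlier first): Ruiz and Beaumont (Feb 11, 1996) before Adeyemi (Mar 17, 2003).
Among Ruiz and Beaumont, by total federal service (higher first): Ruiz (34 years) before Beaumont (15 years).
Sato and Pereira both have lineal number 759, so the next rule applies.
Sato and Pereira both have date of commissioning Mar 8, 1998, so the next rule applies.
Among Sato and Pereira, by total federal service (higher first): Sato (22 years) before Pereira (14 years).
Full order: Nguyen, Baptiste, Ruiz, Beaumont, Adeyemi, Salazar, Sato, Pereira.

Nguyen, Baptiste, Ruiz, Beaumont, Adeyemi, Salazar, Sato, Pereira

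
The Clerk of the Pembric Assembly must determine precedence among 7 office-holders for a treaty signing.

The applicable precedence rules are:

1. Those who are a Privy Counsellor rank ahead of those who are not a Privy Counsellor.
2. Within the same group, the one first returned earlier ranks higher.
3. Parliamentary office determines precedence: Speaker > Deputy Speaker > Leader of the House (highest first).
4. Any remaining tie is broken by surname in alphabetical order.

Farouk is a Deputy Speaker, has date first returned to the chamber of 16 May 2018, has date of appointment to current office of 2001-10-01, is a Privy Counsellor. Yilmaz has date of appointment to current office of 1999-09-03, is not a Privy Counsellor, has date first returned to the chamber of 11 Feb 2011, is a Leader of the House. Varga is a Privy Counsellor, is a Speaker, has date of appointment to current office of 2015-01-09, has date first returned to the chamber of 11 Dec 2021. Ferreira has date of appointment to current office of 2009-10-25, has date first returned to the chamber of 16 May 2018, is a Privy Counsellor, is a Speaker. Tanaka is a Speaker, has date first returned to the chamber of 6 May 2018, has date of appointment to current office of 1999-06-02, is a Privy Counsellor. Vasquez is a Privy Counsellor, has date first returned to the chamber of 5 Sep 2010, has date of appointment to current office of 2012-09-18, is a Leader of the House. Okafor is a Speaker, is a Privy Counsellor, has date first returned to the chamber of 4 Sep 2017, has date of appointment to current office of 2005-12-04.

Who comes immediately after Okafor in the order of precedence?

Tanaka

By the first rule: Vasquez, Okafor, Tanaka, Ferreira, Farouk and Varga (each a Privy Counsellor); then Yilmaz (not a Privy Counsellor).
Among Vasquez, Okafor, Tanaka, Ferreira, Farouk and Varga, by date first returned to the chamber (earlier first): Vasquez (5 Sep 2010) before Okafor (4 Sep 2017) before Tanaka (6 May 2018) before Ferreira and Farouk (16 May 2018) before Varga (11 Dec 2021).
Among Ferreira and Farouk, by parliamentary office: Ferreira (Speaker) before Farouk (Deputy Speaker).
Order: Vasquez, Okafor, Tanaka, Ferreira, Farouk, Varga, Yilmaz.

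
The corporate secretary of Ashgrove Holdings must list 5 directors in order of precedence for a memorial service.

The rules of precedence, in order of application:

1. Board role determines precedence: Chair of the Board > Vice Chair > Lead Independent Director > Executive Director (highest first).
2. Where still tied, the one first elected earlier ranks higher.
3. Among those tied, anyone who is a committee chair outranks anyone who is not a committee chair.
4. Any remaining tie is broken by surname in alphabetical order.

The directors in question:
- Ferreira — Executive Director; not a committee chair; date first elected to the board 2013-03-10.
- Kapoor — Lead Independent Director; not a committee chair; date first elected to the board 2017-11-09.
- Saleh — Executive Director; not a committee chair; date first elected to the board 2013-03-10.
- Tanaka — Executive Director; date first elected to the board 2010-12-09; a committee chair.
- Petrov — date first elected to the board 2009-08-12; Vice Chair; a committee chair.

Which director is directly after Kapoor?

By board role: Petrov (Vice Chair); then Kapoor (Lead Independent Director); then Tanaka, Ferreira and Saleh (Executive Director).
Among Tanaka, Ferreira and Saleh, by date first elected to the board (earlier first): Tanaka (2010-12-09) before Ferreira and Saleh (2013-03-10).
Ferreira and Saleh are each not a committee chair, so the next rule applies.
Among Ferreira and Saleh, alphabetically by surname: Ferreira before Saleh.
Order: Petrov, Kapoor, Tanaka, Ferreira, Saleh.

Tanaka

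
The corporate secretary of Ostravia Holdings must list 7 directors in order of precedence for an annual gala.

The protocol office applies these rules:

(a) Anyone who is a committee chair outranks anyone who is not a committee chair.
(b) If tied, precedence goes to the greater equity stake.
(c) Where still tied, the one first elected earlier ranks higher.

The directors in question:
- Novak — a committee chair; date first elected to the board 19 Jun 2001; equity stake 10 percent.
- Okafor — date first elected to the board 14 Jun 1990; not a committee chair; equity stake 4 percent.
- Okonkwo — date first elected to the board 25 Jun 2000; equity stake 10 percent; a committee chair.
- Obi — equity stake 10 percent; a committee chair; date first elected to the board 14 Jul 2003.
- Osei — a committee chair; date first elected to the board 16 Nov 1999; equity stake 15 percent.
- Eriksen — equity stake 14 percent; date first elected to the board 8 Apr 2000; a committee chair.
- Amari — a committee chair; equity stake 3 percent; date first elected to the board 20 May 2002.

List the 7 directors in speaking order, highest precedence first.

Osei, Eriksen, Okonkwo, Novak, Obi, Amari, Okafor

By the first rule: Osei, Eriksen, Okonkwo, Novak, Obi and Amari (each a committee chair); then Okafor (not a committee chair).
Among Osei, Eriksen, Okonkwo, Novak, Obi and Amari, by equity stake (higher first): Osei (15 percent) before Eriksen (14 percent) before Okonkwo, Novak and Obi (10 percent) before Amari (3 percent).
Among Okonkwo, Novak and Obi, by date first elected to the board (earlier first): Okonkwo (25 Jun 2000) before Novak (19 Jun 2001) before Obi (14 Jul 2003).
Full order: Osei, Eriksen, Okonkwo, Novak, Obi, Amari, Okafor.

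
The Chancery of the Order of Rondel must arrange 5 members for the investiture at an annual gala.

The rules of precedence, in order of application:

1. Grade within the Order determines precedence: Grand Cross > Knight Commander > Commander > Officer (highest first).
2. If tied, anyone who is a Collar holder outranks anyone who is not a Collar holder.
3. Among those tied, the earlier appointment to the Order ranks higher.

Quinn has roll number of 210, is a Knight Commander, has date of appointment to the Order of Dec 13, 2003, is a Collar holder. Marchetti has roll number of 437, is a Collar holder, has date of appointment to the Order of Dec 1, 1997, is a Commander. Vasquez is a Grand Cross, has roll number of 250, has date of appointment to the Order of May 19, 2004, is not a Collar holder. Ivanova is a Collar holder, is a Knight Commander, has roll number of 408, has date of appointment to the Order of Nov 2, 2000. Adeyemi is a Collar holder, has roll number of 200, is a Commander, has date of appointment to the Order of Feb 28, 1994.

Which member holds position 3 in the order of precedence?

Quinn

By grade within the Order: Vasquez (Grand Cross); then Ivanova and Quinn (Knight Commander); then Adeyemi and Marchetti (Commander).
Ivanova and Quinn are each a Collar holder, so the next rule applies.
Among Ivanova and Quinn, by date of appointment to the Order (earlier first): Ivanova (Nov 2, 2000) before Quinn (Dec 13, 2003).
Adeyemi and Marchetti are each a Collar holder, so the next rule applies.
Among Adeyemi and Marchetti, by date of appointment to the Order (earlier first): Adeyemi (Feb 28, 1994) before Marchetti (Dec 1, 1997).
Order: Vasquez, Ivanova, Quinn, Adeyemi, Marchetti.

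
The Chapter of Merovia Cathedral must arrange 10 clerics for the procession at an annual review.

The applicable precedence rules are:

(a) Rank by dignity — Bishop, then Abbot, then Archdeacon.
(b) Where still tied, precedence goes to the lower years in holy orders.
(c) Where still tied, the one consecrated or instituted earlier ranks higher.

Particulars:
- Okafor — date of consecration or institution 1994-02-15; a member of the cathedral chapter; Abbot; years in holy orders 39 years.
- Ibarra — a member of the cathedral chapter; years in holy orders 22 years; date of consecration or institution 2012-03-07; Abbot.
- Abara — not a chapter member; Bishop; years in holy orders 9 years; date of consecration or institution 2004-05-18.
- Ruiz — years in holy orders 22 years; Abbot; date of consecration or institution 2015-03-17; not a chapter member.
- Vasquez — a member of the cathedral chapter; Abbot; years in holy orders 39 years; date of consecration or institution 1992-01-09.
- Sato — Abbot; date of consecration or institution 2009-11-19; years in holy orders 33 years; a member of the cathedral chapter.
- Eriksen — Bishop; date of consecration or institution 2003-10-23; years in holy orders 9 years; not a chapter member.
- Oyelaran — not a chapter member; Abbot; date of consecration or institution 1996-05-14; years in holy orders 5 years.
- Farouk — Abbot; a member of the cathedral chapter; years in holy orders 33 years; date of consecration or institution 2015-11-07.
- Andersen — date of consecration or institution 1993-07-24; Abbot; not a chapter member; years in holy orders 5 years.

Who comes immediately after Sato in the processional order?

Farouk

By dignity: Eriksen and Abara (Bishop); then Andersen, Oyelaran, Ibarra, Ruiz, Sato, Farouk, Vasquez and Okafor (Abbot).
Eriksen and Abara both have years in holy orders 9 years, so the next rule applies.
Among Eriksen and Abara, by date of consecration or institution (earlier first): Eriksen (2003-10-23) before Abara (2004-05-18).
Among Andersen, Oyelaran, Ibarra, Ruiz, Sato, Farouk, Vasquez and Okafor, by years in holy orders (lower first): Andersen and Oyelaran (5 years) before Ibarra and Ruiz (22 years) before Sato and Farouk (33 years) before Vasquez and Okafor (39 years).
Among Andersen and Oyelaran, by date of consecration or institution (earlier first): Andersen (1993-07-24) before Oyelaran (1996-05-14).
Among Ibarra and Ruiz, by date of consecration or institution (earlier first): Ibarra (2012-03-07) before Ruiz (2015-03-17).
Among Sato and Farouk, by date of consecration or institution (earlier first): Sato (2009-11-19) before Farouk (2015-11-07).
Among Vasquez and Okafor, by date of consecration or institution (earlier first): Vasquez (1992-01-09) before Okafor (1994-02-15).
Order: Eriksen, Abara, Andersen, Oyelaran, Ibarra, Ruiz, Sato, Farouk, Vasquez, Okafor.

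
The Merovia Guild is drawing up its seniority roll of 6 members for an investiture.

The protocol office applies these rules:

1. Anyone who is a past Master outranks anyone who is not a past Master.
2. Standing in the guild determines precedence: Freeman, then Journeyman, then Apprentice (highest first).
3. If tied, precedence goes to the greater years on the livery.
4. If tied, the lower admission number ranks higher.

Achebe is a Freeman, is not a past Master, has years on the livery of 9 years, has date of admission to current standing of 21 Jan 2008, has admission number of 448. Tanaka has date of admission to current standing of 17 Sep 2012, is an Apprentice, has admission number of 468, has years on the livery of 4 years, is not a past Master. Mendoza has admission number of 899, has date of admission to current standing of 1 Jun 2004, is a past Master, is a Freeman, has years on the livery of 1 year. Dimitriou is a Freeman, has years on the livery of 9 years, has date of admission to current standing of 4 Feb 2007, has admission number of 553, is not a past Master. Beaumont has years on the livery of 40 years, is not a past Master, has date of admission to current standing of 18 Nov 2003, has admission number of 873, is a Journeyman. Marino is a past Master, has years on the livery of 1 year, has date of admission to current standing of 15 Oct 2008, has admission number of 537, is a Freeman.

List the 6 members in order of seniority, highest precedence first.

Marino, Mendoza, Achebe, Dimitriou, Beaumont, Tanaka

By the first rule: Marino and Mendoza (both a past Master); then Achebe, Dimitriou, Beaumont and Tanaka (each not a past Master).
Marino and Mendoza are each Freeman, so the next rule applies.
Marino and Mendoza both have years on the livery 1 year, so the next rule applies.
Among Marino and Mendoza, by admission number (lower first): Marino (537) before Mendoza (899).
Among Achebe, Dimitriou, Beaumont and Tanaka, by standing in the guild: Achebe and Dimitriou (Freeman) before Beaumont (Journeyman) before Tanaka (Apprentice).
Achebe and Dimitriou both have years on the livery 9 years, so the next rule applies.
Among Achebe and Dimitriou, by admission number (lower first): Achebe (448) before Dimitriou (553).
Full order: Marino, Mendoza, Achebe, Dimitriou, Beaumont, Tanaka.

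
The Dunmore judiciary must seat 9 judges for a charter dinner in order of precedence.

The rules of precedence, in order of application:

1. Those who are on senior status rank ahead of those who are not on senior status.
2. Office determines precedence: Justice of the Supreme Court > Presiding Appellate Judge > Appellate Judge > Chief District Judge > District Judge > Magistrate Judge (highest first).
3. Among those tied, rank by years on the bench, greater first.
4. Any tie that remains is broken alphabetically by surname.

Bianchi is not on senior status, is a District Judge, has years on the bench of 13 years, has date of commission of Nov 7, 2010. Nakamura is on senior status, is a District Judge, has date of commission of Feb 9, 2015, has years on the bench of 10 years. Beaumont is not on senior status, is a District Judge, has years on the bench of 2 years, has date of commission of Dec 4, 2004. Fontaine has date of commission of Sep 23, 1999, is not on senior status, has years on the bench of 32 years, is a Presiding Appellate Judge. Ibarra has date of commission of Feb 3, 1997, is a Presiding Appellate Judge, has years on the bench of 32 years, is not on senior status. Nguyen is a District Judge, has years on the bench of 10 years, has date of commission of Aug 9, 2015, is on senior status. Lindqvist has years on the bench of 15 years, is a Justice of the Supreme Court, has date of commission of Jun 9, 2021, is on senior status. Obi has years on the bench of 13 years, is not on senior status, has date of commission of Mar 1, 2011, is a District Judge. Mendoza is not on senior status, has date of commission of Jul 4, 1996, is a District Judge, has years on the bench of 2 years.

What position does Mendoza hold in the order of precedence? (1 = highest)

By the first rule: Lindqvist, Nakamura and Nguyen (each on senior status); then Fontaine, Ibarra, Bianchi, Obi, Beaumont and Mendoza (each not on senior status).
Among Lindqvist, Nakamura and Nguyen, by office: Lindqvist (Justice of the Supreme Court) before Nakamura and Nguyen (District Judge).
Nakamura and Nguyen both have years on the bench 10 years, so the next rule applies.
Among Nakamura and Nguyen, alphabetically by surname: Nakamura before Nguyen.
Among Fontaine, Ibarra, Bianchi, Obi, Beaumont and Mendoza, by office: Fontaine and Ibarra (Presiding Appellate Judge) before Bianchi, Obi, Beaumont and Mendoza (District Judge).
Fontaine and Ibarra both have years on the bench 32 years, so the next rule applies.
Among Fontaine and Ibarra, alphabetically by surname: Fontaine before Ibarra.
Among Bianchi, Obi, Beaumont and Mendoza, by years on the bench (higher first): Bianchi and Obi (13 years) before Beaumont and Mendoza (2 years).
Among Bianchi and Obi, alphabetically by surname: Bianchi before Obi.
Among Beaumont and Mendoza, alphabetically by surname: Beaumont before Mendoza.
Order: Lindqvist, Nakamura, Nguyen, Fontaine, Ibarra, Bianchi, Obi, Beaumont, Mendoza. So position 9.

9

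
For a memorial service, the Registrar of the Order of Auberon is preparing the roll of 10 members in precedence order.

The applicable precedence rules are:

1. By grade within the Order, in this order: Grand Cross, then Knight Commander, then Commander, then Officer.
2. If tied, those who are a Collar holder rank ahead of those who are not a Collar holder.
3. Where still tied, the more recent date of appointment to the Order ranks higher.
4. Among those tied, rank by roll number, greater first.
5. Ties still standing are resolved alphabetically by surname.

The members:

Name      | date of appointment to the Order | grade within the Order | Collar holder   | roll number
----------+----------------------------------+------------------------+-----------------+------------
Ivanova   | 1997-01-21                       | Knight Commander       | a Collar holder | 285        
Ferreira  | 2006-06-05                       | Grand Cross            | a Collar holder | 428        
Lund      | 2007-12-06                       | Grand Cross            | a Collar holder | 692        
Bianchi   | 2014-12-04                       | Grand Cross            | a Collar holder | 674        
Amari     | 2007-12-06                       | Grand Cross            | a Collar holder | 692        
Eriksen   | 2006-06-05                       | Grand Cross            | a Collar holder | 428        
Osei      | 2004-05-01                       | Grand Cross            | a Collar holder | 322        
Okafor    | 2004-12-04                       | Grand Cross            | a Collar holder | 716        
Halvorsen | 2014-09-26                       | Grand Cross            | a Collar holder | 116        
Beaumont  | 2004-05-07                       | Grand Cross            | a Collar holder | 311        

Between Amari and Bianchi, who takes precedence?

By grade within the Order: Bianchi, Halvorsen, Amari, Lund, Eriksen, Ferreira, Okafor, Beaumont and Osei (Grand Cross); then Ivanova (Knight Commander).
Bianchi, Halvorsen, Amari, Lund, Eriksen, Ferreira, Okafor, Beaumont and Osei are each a Collar holder, so the next rule applies.
Among Bianchi, Halvorsen, Amari, Lund, Eriksen, Ferreira, Okafor, Beaumont and Osei, by date of appointment to the Order (later first): Bianchi (2014-12-04) before Halvorsen (2014-09-26) before Amari and Lund (2007-12-06) before Eriksen and Ferreira (2006-06-05) before Okafor (2004-12-04) before Beaumont (2004-05-07) before Osei (2004-05-01).
Amari and Lund both have roll number 692, so the next rule applies.
Among Amari and Lund, alphabetically by surname: Amari before Lund.
Eriksen and Ferreira both have roll number 428, so the next rule applies.
Among Eriksen and Ferreira, alphabetically by surname: Eriksen before Ferreira.
So Bianchi takes precedence.

Bianchi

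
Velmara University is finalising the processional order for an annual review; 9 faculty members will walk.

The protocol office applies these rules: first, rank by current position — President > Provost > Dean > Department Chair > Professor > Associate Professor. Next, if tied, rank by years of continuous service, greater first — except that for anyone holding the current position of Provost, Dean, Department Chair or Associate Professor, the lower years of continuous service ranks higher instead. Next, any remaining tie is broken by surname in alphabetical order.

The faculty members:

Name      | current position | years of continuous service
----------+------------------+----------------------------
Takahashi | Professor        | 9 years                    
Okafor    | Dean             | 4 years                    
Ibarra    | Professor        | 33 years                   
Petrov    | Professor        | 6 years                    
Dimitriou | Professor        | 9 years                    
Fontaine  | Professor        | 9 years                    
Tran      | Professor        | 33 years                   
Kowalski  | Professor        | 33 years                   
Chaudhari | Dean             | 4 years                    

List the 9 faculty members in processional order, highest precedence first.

Chaudhari, Okafor, Ibarra, Kowalski, Tran, Dimitriou, Fontaine, Takahashi, Petrov

By current position: Chaudhari and Okafor (Dean); then Ibarra, Kowalski, Tran, Dimitriou, Fontaine, Takahashi and Petrov (Professor).
Chaudhari and Okafor both have years of continuous service 4 years, so the next rule applies.
Among Chaudhari and Okafor, alphabetically by surname: Chaudhari before Okafor.
Among Ibarra, Kowalski, Tran, Dimitriou, Fontaine, Takahashi and Petrov, by years of continuous service (higher first): Ibarra, Kowalski and Tran (33 years) before Dimitriou, Fontaine and Takahashi (9 years) before Petrov (6 years).
Among Ibarra, Kowalski and Tran, alphabetically by surname: Ibarra before Kowalski before Tran.
Among Dimitriou, Fontaine and Takahashi, alphabetically by surname: Dimitriou before Fontaine before Takahashi.
Full order: Chaudhari, Okafor, Ibarra, Kowalski, Tran, Dimitriou, Fontaine, Takahashi, Petrov.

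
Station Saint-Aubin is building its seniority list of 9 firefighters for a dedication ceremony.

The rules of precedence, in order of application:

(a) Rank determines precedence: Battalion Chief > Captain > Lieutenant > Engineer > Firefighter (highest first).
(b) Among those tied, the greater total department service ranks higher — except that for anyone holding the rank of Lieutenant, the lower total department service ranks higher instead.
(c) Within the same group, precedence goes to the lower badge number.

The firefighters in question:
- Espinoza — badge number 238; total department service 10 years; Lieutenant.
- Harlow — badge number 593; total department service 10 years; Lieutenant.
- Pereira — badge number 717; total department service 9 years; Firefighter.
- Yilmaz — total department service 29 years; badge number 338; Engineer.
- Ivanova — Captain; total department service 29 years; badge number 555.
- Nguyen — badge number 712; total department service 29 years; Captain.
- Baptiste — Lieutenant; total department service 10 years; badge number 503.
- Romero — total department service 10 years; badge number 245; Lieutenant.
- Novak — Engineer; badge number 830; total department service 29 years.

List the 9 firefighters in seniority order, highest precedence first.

Ivanova, Nguyen, Espinoza, Romero, Baptiste, Harlow, Yilmaz, Novak, Pereira

By rank: Ivanova and Nguyen (Captain); then Espinoza, Romero, Baptiste and Harlow (Lieutenant); then Yilmaz and Novak (Engineer); then Pereira (Firefighter).
Ivanova and Nguyen both have total department service 29 years, so the next rule applies.
Among Ivanova and Nguyen, by badge number (lower first): Ivanova (555) before Nguyen (712).
Espinoza, Romero, Baptiste and Harlow all have total department service 10 years, so the next rule applies.
Among Espinoza, Romero, Baptiste and Harlow, by badge number (lower first): Espinoza (238) before Romero (245) before Baptiste (503) before Harlow (593).
Yilmaz and Novak both have total department service 29 years, so the next rule applies.
Among Yilmaz and Novak, by badge number (lower first): Yilmaz (338) before Novak (830).
Full order: Ivanova, Nguyen, Espinoza, Romero, Baptiste, Harlow, Yilmaz, Novak, Pereira.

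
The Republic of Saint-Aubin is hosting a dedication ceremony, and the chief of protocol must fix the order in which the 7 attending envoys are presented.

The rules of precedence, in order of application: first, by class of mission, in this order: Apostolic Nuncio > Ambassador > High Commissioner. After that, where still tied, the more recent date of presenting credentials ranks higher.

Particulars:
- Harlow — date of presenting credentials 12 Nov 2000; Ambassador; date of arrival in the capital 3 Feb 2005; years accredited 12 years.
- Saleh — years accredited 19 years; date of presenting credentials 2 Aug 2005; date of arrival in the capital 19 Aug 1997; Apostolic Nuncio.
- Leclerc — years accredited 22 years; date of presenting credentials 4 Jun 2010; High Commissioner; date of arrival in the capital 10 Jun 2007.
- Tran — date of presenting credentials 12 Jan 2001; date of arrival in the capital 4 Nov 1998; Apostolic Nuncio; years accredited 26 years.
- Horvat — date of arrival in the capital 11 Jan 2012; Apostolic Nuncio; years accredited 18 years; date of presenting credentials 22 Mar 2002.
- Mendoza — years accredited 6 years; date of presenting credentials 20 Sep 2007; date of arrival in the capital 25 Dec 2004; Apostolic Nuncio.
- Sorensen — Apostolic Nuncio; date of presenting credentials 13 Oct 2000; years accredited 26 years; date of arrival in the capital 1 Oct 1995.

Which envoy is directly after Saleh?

Horvat

By class of mission: Mendoza, Saleh, Horvat, Tran and Sorensen (Apostolic Nuncio); then Harlow (Ambassador); then Leclerc (High Commissioner).
Among Mendoza, Saleh, Horvat, Tran and Sorensen, by date of presenting credentials (later first): Mendoza (20 Sep 2007) before Saleh (2 Aug 2005) before Horvat (22 Mar 2002) before Tran (12 Jan 2001) before Sorensen (13 Oct 2000).
Order: Mendoza, Saleh, Horvat, Tran, Sorensen, Harlow, Leclerc.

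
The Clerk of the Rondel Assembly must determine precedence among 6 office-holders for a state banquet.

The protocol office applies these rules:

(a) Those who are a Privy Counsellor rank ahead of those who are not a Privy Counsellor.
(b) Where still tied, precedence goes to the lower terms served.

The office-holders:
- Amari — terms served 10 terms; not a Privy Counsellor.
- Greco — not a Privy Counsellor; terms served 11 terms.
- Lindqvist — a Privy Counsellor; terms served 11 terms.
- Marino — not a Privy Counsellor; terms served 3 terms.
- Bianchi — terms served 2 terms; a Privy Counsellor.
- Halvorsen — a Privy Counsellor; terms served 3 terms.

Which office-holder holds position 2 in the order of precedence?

By the first rule: Bianchi, Halvorsen and Lindqvist (each a Privy Counsellor); then Marino, Amari and Greco (each not a Privy Counsellor).
Among Bianchi, Halvorsen and Lindqvist, by terms served (lower first): Bianchi (2 terms) before Halvorsen (3 terms) before Lindqvist (11 terms).
Among Marino, Amari and Greco, by terms served (lower first): Marino (3 terms) before Amari (10 terms) before Greco (11 terms).
Order: Bianchi, Halvorsen, Lindqvist, Marino, Amari, Greco.

Halvorsen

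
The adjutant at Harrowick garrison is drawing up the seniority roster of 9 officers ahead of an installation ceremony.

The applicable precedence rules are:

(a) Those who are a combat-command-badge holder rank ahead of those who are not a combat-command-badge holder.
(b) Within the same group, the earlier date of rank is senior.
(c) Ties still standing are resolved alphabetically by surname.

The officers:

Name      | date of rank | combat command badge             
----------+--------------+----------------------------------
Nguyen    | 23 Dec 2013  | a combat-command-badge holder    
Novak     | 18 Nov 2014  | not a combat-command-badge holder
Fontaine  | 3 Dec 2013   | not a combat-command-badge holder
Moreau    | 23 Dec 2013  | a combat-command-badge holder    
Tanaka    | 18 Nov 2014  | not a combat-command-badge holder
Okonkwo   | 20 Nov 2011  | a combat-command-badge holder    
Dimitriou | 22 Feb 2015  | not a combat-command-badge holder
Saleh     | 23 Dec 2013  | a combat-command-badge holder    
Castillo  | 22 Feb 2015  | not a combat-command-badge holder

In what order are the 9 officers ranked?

By the first rule: Okonkwo, Moreau, Nguyen and Saleh (each a combat-command-badge holder); then Fontaine, Novak, Tanaka, Castillo and Dimitriou (each not a combat-command-badge holder).
Among Okonkwo, Moreau, Nguyen and Saleh, by date of rank (earlier first): Okonkwo (20 Nov 2011) before Moreau, Nguyen and Saleh (23 Dec 2013).
Among Moreau, Nguyen and Saleh, alphabetically by surname: Moreau before Nguyen before Saleh.
Among Fontaine, Novak, Tanaka, Castillo and Dimitriou, by date of rank (earlier first): Fontaine (3 Dec 2013) before Novak and Tanaka (18 Nov 2014) before Castillo and Dimitriou (22 Feb 2015).
Among Novak and Tanaka, alphabetically by surname: Novak before Tanaka.
Among Castillo and Dimitriou, alphabetically by surname: Castillo before Dimitriou.
Full order: Okonkwo, Moreau, Nguyen, Saleh, Fontaine, Novak, Tanaka, Castillo, Dimitriou.

Okonkwo, Moreau, Nguyen, Saleh, Fontaine, Novak, Tanaka, Castillo, Dimitriou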